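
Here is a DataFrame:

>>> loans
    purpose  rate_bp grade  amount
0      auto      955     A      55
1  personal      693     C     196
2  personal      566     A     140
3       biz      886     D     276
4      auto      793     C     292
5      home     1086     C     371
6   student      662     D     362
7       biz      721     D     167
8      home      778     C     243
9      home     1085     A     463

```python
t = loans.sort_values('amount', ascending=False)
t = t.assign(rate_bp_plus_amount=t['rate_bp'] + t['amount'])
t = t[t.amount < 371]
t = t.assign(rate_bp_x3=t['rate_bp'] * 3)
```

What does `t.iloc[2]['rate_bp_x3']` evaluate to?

sort by amount descending:
    purpose  rate_bp grade  amount
9      home     1085     A     463
5      home     1086     C     371
6   student      662     D     362
4      auto      793     C     292
3       biz      886     D     276
8      home      778     C     243
1  personal      693     C     196
7       biz      721     D     167
2  personal      566     A     140
0      auto      955     A      55
add column rate_bp_plus_amount = t['rate_bp'] + t['amount']:
    purpose  rate_bp grade  amount  rate_bp_plus_amount
9      home     1085     A     463                 1548
5      home     1086     C     371                 1457
6   student      662     D     362                 1024
4      auto      793     C     292                 1085
3       biz      886     D     276                 1162
8      home      778     C     243                 1021
1  personal      693     C     196                  889
7       biz      721     D     167                  888
2  personal      566     A     140                  706
0      auto      955     A      55                 1010
filter rows where amount < 371:
    purpose  rate_bp grade  amount  rate_bp_plus_amount
6   student      662     D     362                 1024
4      auto      793     C     292                 1085
3       biz      886     D     276                 1162
8      home      778     C     243                 1021
1  personal      693     C     196                  889
7       biz      721     D     167                  888
2  personal      566     A     140                  706
0      auto      955     A      55                 1010
add column rate_bp_x3 = t['rate_bp'] * 3:
    purpose  rate_bp grade  amount  rate_bp_plus_amount  rate_bp_x3
6   student      662     D     362                 1024        1986
4      auto      793     C     292                 1085        2379
3       biz      886     D     276                 1162        2658
8      home      778     C     243                 1021        2334
1  personal      693     C     196                  889        2079
7       biz      721     D     167                  888        2163
2  personal      566     A     140                  706        1698
0      auto      955     A      55                 1010        2865
Hence 2658.

2658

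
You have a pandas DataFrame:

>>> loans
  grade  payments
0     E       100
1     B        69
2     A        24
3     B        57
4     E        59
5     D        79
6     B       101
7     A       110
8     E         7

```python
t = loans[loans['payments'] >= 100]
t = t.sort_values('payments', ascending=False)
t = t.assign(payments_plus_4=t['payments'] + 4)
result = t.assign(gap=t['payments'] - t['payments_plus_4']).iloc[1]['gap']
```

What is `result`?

filter rows where payments >= 100:
  grade  payments
0     E       100
6     B       101
7     A       110
sort by payments descending:
  grade  payments
7     A       110
6     B       101
0     E       100
add column payments_plus_4 = t['payments'] + 4:
  grade  payments  payments_plus_4
7     A       110              114
6     B       101              105
0     E       100              104
add column gap = t['payments'] - t['payments_plus_4']:
  grade  payments  payments_plus_4  gap
7     A       110              114   -4
6     B       101              105   -4
0     E       100              104   -4
Finally, value at position 1, column 'gap' = -4.

-4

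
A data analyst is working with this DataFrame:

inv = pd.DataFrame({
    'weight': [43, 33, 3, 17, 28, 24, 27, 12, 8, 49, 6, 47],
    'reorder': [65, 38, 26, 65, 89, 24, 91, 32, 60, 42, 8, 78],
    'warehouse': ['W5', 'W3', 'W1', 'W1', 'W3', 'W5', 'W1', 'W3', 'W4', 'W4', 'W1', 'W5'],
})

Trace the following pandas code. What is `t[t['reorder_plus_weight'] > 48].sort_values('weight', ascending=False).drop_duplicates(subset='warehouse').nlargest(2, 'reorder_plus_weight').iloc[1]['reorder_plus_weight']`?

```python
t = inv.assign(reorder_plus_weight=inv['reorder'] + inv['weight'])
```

118

add column reorder_plus_weight = inv['reorder'] + inv['weight']:
    weight  reorder warehouse  reorder_plus_weight
0       43       65        W5                  108
1       33       38        W3                   71
2        3       26        W1                   29
3       17       65        W1                   82
4       28       89        W3                  117
5       24       24        W5                   48
6       27       91        W1                  118
7       12       32        W3                   44
8        8       60        W4                   68
9       49       42        W4                   91
10       6        8        W1                   14
11      47       78        W5                  125
filter rows where reorder_plus_weight > 48:
    weight  reorder warehouse  reorder_plus_weight
0       43       65        W5                  108
1       33       38        W3                   71
3       17       65        W1                   82
4       28       89        W3                  117
6       27       91        W1                  118
8        8       60        W4                   68
9       49       42        W4                   91
11      47       78        W5                  125
sort by weight descending:
    weight  reorder warehouse  reorder_plus_weight
9       49       42        W4                   91
11      47       78        W5                  125
0       43       65        W5                  108
1       33       38        W3                   71
4       28       89        W3                  117
6       27       91        W1                  118
3       17       65        W1                   82
8        8       60        W4                   68
drop duplicate warehouse (keep=first):
    weight  reorder warehouse  reorder_plus_weight
9       49       42        W4                   91
11      47       78        W5                  125
1       33       38        W3                   71
6       27       91        W1                  118
take 2 rows with largest reorder_plus_weight:
    weight  reorder warehouse  reorder_plus_weight
11      47       78        W5                  125
6       27       91        W1                  118
Reading off the value at position 1, column 'reorder_plus_weight', we get 118.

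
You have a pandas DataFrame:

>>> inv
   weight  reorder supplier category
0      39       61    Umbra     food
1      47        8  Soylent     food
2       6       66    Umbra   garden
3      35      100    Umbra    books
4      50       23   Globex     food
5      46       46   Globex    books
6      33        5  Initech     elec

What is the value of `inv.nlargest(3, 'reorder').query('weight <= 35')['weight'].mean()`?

20.5

take 3 rows with largest reorder:
   weight  reorder supplier category
3      35      100    Umbra    books
2       6       66    Umbra   garden
0      39       61    Umbra     food
filter rows where weight <= 35:
   weight  reorder supplier category
3      35      100    Umbra    books
2       6       66    Umbra   garden
Finally, mean of column 'weight' = 20.5.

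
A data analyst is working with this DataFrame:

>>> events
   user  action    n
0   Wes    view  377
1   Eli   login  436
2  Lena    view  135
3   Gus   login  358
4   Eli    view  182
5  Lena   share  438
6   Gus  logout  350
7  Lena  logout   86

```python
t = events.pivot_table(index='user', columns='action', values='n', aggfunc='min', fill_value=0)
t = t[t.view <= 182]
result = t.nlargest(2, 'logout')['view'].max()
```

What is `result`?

pivot: rows=user, cols=action, min(n):
action  login  logout  share  view
user                              
Eli       436       0      0   182
Gus       358     350      0     0
Lena        0      86    438   135
Wes         0       0      0   377
filter rows where view <= 182:
action  login  logout  share  view
user                              
Eli       436       0      0   182
Gus       358     350      0     0
Lena        0      86    438   135
take 2 rows with largest logout:
action  login  logout  share  view
user                              
Gus       358     350      0     0
Lena        0      86    438   135
Then the max of column 'view': 135

135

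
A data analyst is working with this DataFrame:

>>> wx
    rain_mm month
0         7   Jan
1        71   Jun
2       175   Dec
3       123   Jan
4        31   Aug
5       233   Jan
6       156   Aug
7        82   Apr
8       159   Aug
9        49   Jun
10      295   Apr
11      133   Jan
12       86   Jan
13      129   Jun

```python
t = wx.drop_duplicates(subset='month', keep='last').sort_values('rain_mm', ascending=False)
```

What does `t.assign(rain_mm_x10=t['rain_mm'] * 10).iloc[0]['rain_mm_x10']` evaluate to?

2950

drop duplicate month (keep=last):
    rain_mm month
2       175   Dec
8       159   Aug
10      295   Apr
12       86   Jan
13      129   Jun
sort by rain_mm descending:
    rain_mm month
10      295   Apr
2       175   Dec
8       159   Aug
13      129   Jun
12       86   Jan
add column rain_mm_x10 = t['rain_mm'] * 10:
    rain_mm month  rain_mm_x10
10      295   Apr         2950
2       175   Dec         1750
8       159   Aug         1590
13      129   Jun         1290
12       86   Jan          860
Hence 2950.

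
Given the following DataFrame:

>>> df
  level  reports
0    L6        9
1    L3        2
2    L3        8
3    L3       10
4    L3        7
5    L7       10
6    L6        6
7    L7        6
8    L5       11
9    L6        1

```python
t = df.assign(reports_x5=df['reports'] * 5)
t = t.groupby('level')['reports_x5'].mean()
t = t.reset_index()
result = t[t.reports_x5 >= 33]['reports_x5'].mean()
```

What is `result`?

42.9166666667

add column reports_x5 = df['reports'] * 5:
  level  reports  reports_x5
0    L6        9          45
1    L3        2          10
2    L3        8          40
3    L3       10          50
4    L3        7          35
5    L7       10          50
6    L6        6          30
7    L7        6          30
8    L5       11          55
9    L6        1           5
group by level, mean of reports_x5:
level
L3    33.750000
L5    55.000000
L6    26.666667
L7    40.000000
Name: reports_x5, dtype: float64
reset_index():
  level  reports_x5
0    L3   33.750000
1    L5   55.000000
2    L6   26.666667
3    L7   40.000000
filter rows where reports_x5 >= 33:
  level  reports_x5
0    L3       33.75
1    L5       55.00
3    L7       40.00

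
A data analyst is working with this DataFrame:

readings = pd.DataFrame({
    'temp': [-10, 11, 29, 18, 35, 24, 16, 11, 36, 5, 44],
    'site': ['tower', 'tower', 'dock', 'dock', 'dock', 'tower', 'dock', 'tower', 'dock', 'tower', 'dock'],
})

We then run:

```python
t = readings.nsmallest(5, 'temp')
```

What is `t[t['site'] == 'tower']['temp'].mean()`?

take 5 rows with smallest temp:
   temp   site
0   -10  tower
9     5  tower
1    11  tower
7    11  tower
6    16   dock
filter rows where site == 'tower':
   temp   site
0   -10  tower
9     5  tower
1    11  tower
7    11  tower

4.25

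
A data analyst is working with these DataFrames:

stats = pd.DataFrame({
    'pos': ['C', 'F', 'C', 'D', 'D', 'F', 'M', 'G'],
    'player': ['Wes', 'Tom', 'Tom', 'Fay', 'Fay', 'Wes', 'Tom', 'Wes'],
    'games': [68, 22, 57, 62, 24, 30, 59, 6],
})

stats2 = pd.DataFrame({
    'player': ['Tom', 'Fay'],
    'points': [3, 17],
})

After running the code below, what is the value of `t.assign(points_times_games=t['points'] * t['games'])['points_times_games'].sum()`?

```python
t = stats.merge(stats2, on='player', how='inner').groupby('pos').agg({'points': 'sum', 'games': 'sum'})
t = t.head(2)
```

merge on 'player' (how='inner') → 5 rows:
  pos player  games  points
0   F    Tom     22       3
1   C    Tom     57       3
2   D    Fay     62      17
3   D    Fay     24      17
4   M    Tom     59       3
group by pos: sum(points), sum(games):
     points  games
pos               
C         3     57
D        34     86
F         3     22
M         3     59
take first 2 rows:
     points  games
pos               
C         3     57
D        34     86
add column points_times_games = t['points'] * t['games']:
     points  games  points_times_games
pos                                   
C         3     57                 171
D        34     86                2924
Hence 3095.

3095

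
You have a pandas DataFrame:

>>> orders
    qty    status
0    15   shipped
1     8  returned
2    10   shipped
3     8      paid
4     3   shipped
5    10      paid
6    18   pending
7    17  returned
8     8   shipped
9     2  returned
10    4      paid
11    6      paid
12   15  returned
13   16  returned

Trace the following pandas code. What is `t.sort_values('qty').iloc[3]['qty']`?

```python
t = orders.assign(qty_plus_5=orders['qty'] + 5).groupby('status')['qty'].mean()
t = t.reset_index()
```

18.0

add column qty_plus_5 = orders['qty'] + 5:
    qty    status  qty_plus_5
0    15   shipped          20
1     8  returned          13
2    10   shipped          15
3     8      paid          13
4     3   shipped           8
5    10      paid          15
6    18   pending          23
7    17  returned          22
8     8   shipped          13
9     2  returned           7
10    4      paid           9
11    6      paid          11
12   15  returned          20
13   16  returned          21
group by status, mean of qty:
status
paid         7.0
pending     18.0
returned    11.6
shipped      9.0
Name: qty, dtype: float64
reset_index():
     status   qty
0      paid   7.0
1   pending  18.0
2  returned  11.6
3   shipped   9.0
sort by qty:
     status   qty
0      paid   7.0
3   shipped   9.0
2  returned  11.6
1   pending  18.0
Reading off the value at position 3, column 'qty', we get 18.0.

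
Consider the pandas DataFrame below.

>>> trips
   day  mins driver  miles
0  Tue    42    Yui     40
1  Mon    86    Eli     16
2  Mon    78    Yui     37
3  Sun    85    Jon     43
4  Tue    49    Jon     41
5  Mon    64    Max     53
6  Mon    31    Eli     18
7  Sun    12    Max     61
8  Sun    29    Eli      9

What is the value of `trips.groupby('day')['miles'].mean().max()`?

group by day, mean of miles:
day
Mon    31.000000
Sun    37.666667
Tue    40.500000
Name: miles, dtype: float64
Hence 40.5.

40.5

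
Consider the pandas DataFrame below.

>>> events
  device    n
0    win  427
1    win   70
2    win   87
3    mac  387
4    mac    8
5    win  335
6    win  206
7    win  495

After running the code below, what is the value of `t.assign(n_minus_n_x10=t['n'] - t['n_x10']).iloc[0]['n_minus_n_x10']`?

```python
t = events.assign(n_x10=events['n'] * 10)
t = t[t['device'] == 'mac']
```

add column n_x10 = events['n'] * 10:
  device    n  n_x10
0    win  427   4270
1    win   70    700
2    win   87    870
3    mac  387   3870
4    mac    8     80
5    win  335   3350
6    win  206   2060
7    win  495   4950
filter rows where device == 'mac':
  device    n  n_x10
3    mac  387   3870
4    mac    8     80
add column n_minus_n_x10 = t['n'] - t['n_x10']:
  device    n  n_x10  n_minus_n_x10
3    mac  387   3870          -3483
4    mac    8     80            -72
Reading off the value at position 0, column 'n_minus_n_x10', we get -3483.

-3483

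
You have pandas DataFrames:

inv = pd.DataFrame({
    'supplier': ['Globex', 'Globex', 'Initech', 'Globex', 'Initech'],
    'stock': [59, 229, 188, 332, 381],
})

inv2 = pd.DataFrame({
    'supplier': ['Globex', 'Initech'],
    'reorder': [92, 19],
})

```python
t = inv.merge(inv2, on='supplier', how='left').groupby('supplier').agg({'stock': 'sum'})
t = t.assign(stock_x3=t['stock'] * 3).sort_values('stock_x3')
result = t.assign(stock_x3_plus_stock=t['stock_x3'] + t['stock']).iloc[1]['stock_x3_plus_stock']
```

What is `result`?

2480

merge on 'supplier' (how='left') → 5 rows:
  supplier  stock  reorder
0   Globex     59       92
1   Globex    229       92
2  Initech    188       19
3   Globex    332       92
4  Initech    381       19
group by supplier, sum of stock:
          stock
supplier       
Globex      620
Initech     569
add column stock_x3 = t['stock'] * 3:
          stock  stock_x3
supplier                 
Globex      620      1860
Initech     569      1707
sort by stock_x3:
          stock  stock_x3
supplier                 
Initech     569      1707
Globex      620      1860
add column stock_x3_plus_stock = t['stock_x3'] + t['stock']:
          stock  stock_x3  stock_x3_plus_stock
supplier                                      
Initech     569      1707                 2276
Globex      620      1860                 2480
Finally, value at position 1, column 'stock_x3_plus_stock' = 2480.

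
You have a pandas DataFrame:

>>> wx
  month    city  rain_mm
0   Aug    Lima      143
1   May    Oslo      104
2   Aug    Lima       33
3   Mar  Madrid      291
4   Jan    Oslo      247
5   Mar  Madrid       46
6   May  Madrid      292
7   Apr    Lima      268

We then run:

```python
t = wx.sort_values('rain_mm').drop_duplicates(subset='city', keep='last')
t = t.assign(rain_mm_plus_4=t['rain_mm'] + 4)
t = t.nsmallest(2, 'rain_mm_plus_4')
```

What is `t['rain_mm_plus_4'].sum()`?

523

sort by rain_mm:
  month    city  rain_mm
2   Aug    Lima       33
5   Mar  Madrid       46
1   May    Oslo      104
0   Aug    Lima      143
4   Jan    Oslo      247
7   Apr    Lima      268
3   Mar  Madrid      291
6   May  Madrid      292
drop duplicate city (keep=last):
  month    city  rain_mm
4   Jan    Oslo      247
7   Apr    Lima      268
6   May  Madrid      292
add column rain_mm_plus_4 = t['rain_mm'] + 4:
  month    city  rain_mm  rain_mm_plus_4
4   Jan    Oslo      247             251
7   Apr    Lima      268             272
6   May  Madrid      292             296
take 2 rows with smallest rain_mm_plus_4:
  month  city  rain_mm  rain_mm_plus_4
4   Jan  Oslo      247             251
7   Apr  Lima      268             272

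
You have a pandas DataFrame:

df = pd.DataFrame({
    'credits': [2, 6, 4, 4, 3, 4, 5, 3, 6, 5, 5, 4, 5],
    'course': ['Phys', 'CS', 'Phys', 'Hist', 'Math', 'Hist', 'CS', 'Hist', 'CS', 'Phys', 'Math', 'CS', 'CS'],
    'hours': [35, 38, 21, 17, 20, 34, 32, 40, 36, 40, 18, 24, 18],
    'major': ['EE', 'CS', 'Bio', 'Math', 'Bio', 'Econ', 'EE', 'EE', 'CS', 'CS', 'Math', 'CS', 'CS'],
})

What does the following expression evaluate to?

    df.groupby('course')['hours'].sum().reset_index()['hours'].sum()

group by course, sum of hours:
course
CS      148
Hist     91
Math     38
Phys     96
Name: hours, dtype: int64
reset_index():
  course  hours
0     CS    148
1   Hist     91
2   Math     38
3   Phys     96
Hence 373.

373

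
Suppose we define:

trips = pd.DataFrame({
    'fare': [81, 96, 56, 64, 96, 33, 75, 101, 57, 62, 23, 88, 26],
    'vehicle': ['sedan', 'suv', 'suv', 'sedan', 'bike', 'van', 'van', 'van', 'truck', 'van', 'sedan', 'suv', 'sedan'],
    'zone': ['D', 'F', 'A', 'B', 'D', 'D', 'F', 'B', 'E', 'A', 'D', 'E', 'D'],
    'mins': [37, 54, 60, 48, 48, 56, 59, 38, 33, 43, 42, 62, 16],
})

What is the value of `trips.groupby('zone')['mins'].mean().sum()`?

238.3

group by zone, mean of mins:
zone
A    51.5
B    43.0
D    39.8
E    47.5
F    56.5
Name: mins, dtype: float64
Taking the sum of the resulting series gives 238.3.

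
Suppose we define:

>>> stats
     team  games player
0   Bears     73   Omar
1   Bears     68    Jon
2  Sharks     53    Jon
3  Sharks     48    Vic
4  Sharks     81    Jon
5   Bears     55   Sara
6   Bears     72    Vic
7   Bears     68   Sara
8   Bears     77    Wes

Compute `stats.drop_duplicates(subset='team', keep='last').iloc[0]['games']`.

81

drop duplicate team (keep=last):
     team  games player
4  Sharks     81    Jon
8   Bears     77    Wes
Then the value at position 0, column 'games': 81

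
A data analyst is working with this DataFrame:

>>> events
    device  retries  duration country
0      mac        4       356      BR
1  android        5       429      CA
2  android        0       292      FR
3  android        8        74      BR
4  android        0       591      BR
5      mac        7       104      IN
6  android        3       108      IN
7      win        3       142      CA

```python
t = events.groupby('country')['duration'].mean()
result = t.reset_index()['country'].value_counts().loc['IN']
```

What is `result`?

group by country, mean of duration:
country
BR    340.333333
CA    285.500000
FR    292.000000
IN    106.000000
Name: duration, dtype: float64
reset_index():
  country    duration
0      BR  340.333333
1      CA  285.500000
2      FR  292.000000
3      IN  106.000000
value_counts of country:
country
BR    1
CA    1
FR    1
IN    1
Name: count, dtype: int64
The value at index 'IN' is 1.

1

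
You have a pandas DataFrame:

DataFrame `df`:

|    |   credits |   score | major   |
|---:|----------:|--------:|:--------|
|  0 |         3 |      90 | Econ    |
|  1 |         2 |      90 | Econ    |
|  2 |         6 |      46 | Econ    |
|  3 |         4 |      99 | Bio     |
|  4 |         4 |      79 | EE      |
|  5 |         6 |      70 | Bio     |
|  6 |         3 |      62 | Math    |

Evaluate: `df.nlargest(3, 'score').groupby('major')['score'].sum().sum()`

279

take 3 rows with largest score:
   credits  score major
3        4     99   Bio
0        3     90  Econ
1        2     90  Econ
group by major, sum of score:
major
Bio      99
Econ    180
Name: score, dtype: int64
sum of the resulting series → 279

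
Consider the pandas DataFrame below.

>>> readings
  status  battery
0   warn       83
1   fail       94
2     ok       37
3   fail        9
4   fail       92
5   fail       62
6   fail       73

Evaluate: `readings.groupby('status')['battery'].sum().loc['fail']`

group by status, sum of battery:
status
fail    330
ok       37
warn     83
Name: battery, dtype: int64
The value at index 'fail' is 330.

330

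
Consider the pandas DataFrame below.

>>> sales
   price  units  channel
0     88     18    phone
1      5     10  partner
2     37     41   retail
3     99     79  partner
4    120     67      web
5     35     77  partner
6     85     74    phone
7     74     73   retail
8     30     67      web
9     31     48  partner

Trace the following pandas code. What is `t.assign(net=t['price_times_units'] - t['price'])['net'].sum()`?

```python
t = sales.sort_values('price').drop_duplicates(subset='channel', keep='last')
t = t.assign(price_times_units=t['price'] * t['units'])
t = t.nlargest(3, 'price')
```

sort by price:
   price  units  channel
1      5     10  partner
8     30     67      web
9     31     48  partner
5     35     77  partner
2     37     41   retail
7     74     73   retail
6     85     74    phone
0     88     18    phone
3     99     79  partner
4    120     67      web
drop duplicate channel (keep=last):
   price  units  channel
7     74     73   retail
0     88     18    phone
3     99     79  partner
4    120     67      web
add column price_times_units = t['price'] * t['units']:
   price  units  channel  price_times_units
7     74     73   retail               5402
0     88     18    phone               1584
3     99     79  partner               7821
4    120     67      web               8040
take 3 rows with largest price:
   price  units  channel  price_times_units
4    120     67      web               8040
3     99     79  partner               7821
0     88     18    phone               1584
add column net = t['price_times_units'] - t['price']:
   price  units  channel  price_times_units   net
4    120     67      web               8040  7920
3     99     79  partner               7821  7722
0     88     18    phone               1584  1496
So sum() = 17138.

17138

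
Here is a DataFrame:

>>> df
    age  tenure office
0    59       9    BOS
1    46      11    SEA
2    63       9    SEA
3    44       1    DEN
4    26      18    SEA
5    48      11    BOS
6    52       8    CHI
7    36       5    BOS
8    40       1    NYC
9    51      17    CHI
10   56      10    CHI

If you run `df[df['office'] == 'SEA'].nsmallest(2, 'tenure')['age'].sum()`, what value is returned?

109

filter rows where office == 'SEA':
   age  tenure office
1   46      11    SEA
2   63       9    SEA
4   26      18    SEA
take 2 rows with smallest tenure:
   age  tenure office
2   63       9    SEA
1   46      11    SEA
The sum of column 'age' is 109.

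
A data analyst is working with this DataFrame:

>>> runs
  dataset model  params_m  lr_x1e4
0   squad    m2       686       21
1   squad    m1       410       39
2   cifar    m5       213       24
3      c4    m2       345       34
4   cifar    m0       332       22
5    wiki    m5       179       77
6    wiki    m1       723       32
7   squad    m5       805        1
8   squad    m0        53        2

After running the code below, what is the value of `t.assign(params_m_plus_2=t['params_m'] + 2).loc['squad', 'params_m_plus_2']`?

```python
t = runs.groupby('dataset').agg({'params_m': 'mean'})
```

group by dataset, mean of params_m:
         params_m
dataset          
c4          345.0
cifar       272.5
squad       488.5
wiki        451.0
add column params_m_plus_2 = t['params_m'] + 2:
         params_m  params_m_plus_2
dataset                           
c4          345.0            347.0
cifar       272.5            274.5
squad       488.5            490.5
wiki        451.0            453.0

490.5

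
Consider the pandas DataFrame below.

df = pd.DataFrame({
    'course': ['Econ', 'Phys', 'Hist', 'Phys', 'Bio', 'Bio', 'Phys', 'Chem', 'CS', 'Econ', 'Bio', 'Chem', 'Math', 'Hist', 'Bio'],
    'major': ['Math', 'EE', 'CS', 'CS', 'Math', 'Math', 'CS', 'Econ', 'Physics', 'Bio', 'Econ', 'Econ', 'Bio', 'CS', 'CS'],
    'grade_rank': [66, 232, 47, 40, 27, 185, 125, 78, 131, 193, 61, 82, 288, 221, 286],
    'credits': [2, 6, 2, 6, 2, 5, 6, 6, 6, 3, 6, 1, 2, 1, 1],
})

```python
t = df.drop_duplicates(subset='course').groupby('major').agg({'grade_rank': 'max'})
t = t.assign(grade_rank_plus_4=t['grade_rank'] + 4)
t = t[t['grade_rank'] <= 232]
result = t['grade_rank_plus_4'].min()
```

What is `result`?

drop duplicate course (keep=first):
   course    major  grade_rank  credits
0    Econ     Math          66        2
1    Phys       EE         232        6
2    Hist       CS          47        2
4     Bio     Math          27        2
7    Chem     Econ          78        6
8      CS  Physics         131        6
12   Math      Bio         288        2
group by major, max of grade_rank:
         grade_rank
major              
Bio             288
CS               47
EE              232
Econ             78
Math             66
Physics         131
add column grade_rank_plus_4 = t['grade_rank'] + 4:
         grade_rank  grade_rank_plus_4
major                                 
Bio             288                292
CS               47                 51
EE              232                236
Econ             78                 82
Math             66                 70
Physics         131                135
filter rows where grade_rank <= 232:
         grade_rank  grade_rank_plus_4
major                                 
CS               47                 51
EE              232                236
Econ             78                 82
Math             66                 70
Physics         131                135
Reading off the min of column 'grade_rank_plus_4', we get 51.

51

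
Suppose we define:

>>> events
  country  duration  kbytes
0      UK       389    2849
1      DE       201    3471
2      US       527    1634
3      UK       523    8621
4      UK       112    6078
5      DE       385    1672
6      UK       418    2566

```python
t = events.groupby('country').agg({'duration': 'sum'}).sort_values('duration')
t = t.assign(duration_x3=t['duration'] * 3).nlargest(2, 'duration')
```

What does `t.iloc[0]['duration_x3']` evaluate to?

group by country, sum of duration:
         duration
country          
DE            586
UK           1442
US            527
sort by duration:
         duration
country          
US            527
DE            586
UK           1442
add column duration_x3 = t['duration'] * 3:
         duration  duration_x3
country                       
US            527         1581
DE            586         1758
UK           1442         4326
take 2 rows with largest duration:
         duration  duration_x3
country                       
UK           1442         4326
DE            586         1758
Taking the value at position 0, column 'duration_x3' gives 4326.

4326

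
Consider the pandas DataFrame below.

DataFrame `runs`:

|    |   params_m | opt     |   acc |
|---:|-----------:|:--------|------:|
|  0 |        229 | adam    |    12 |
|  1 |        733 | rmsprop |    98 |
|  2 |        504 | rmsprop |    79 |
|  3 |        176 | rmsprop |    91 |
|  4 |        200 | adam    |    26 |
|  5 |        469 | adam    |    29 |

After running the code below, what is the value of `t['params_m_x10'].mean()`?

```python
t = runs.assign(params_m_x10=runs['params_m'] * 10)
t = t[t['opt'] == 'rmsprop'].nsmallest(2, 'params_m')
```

3400.0

add column params_m_x10 = runs['params_m'] * 10:
   params_m      opt  acc  params_m_x10
0       229     adam   12          2290
1       733  rmsprop   98          7330
2       504  rmsprop   79          5040
3       176  rmsprop   91          1760
4       200     adam   26          2000
5       469     adam   29          4690
filter rows where opt == 'rmsprop':
   params_m      opt  acc  params_m_x10
1       733  rmsprop   98          7330
2       504  rmsprop   79          5040
3       176  rmsprop   91          1760
take 2 rows with smallest params_m:
   params_m      opt  acc  params_m_x10
3       176  rmsprop   91          1760
2       504  rmsprop   79          5040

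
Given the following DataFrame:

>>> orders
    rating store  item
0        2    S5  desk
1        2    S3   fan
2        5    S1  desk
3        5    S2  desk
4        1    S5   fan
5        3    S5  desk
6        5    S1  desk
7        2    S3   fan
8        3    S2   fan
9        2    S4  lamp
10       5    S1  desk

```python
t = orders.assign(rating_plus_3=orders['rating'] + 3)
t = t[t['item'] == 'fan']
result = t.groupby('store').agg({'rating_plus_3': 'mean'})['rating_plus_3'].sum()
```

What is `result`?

15.0

add column rating_plus_3 = orders['rating'] + 3:
    rating store  item  rating_plus_3
0        2    S5  desk              5
1        2    S3   fan              5
2        5    S1  desk              8
3        5    S2  desk              8
4        1    S5   fan              4
5        3    S5  desk              6
6        5    S1  desk              8
7        2    S3   fan              5
8        3    S2   fan              6
9        2    S4  lamp              5
10       5    S1  desk              8
filter rows where item == 'fan':
   rating store item  rating_plus_3
1       2    S3  fan              5
4       1    S5  fan              4
7       2    S3  fan              5
8       3    S2  fan              6
group by store, mean of rating_plus_3:
       rating_plus_3
store               
S2               6.0
S3               5.0
S5               4.0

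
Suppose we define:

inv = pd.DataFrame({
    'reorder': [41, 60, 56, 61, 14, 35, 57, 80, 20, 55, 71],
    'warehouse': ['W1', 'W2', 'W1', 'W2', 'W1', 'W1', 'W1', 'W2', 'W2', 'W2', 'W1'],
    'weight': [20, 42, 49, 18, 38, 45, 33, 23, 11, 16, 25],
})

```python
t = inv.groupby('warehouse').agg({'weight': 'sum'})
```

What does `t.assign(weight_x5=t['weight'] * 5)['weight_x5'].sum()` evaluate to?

1600

group by warehouse, sum of weight:
           weight
warehouse        
W1            210
W2            110
add column weight_x5 = t['weight'] * 5:
           weight  weight_x5
warehouse                   
W1            210       1050
W2            110        550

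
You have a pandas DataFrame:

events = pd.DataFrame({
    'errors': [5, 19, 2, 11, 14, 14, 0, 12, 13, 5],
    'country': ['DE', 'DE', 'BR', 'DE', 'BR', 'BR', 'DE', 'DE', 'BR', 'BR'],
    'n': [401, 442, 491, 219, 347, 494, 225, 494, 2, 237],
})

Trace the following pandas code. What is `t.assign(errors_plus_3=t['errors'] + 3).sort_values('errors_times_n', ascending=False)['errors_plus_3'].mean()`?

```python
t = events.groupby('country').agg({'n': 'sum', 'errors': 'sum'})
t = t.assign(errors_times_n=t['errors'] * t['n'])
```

50.5

group by country: sum(n), sum(errors):
            n  errors
country              
BR       1571      48
DE       1781      47
add column errors_times_n = t['errors'] * t['n']:
            n  errors  errors_times_n
country                              
BR       1571      48           75408
DE       1781      47           83707
add column errors_plus_3 = t['errors'] + 3:
            n  errors  errors_times_n  errors_plus_3
country                                             
BR       1571      48           75408             51
DE       1781      47           83707             50
sort by errors_times_n descending:
            n  errors  errors_times_n  errors_plus_3
country                                             
DE       1781      47           83707             50
BR       1571      48           75408             51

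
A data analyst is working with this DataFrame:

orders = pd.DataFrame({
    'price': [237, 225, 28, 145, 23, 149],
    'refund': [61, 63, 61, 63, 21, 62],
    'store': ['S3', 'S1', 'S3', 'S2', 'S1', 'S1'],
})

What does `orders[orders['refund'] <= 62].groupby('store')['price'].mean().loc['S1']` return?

86.0

filter rows where refund <= 62:
   price  refund store
0    237      61    S3
2     28      61    S3
4     23      21    S1
5    149      62    S1
group by store, mean of price:
store
S1     86.0
S3    132.5
Name: price, dtype: float64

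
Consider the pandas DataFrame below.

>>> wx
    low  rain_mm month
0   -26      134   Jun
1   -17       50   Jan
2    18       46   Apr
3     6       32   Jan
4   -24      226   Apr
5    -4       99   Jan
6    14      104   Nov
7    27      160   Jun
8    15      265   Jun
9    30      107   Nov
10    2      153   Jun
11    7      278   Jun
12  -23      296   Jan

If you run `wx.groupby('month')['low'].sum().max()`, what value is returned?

group by month, sum of low:
month
Apr    -6
Jan   -38
Jun    25
Nov    44
Name: low, dtype: int64
max of the resulting series → 44

44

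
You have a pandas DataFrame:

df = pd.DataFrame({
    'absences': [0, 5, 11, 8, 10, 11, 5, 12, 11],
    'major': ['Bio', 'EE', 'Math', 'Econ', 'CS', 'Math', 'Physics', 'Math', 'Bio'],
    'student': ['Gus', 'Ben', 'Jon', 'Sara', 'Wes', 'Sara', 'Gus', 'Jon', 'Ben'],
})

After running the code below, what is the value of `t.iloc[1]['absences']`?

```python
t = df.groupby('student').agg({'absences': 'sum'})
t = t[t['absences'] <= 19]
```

group by student, sum of absences:
         absences
student          
Ben            16
Gus             5
Jon            23
Sara           19
Wes            10
filter rows where absences <= 19:
         absences
student          
Ben            16
Gus             5
Sara           19
Wes            10
Hence 5.

5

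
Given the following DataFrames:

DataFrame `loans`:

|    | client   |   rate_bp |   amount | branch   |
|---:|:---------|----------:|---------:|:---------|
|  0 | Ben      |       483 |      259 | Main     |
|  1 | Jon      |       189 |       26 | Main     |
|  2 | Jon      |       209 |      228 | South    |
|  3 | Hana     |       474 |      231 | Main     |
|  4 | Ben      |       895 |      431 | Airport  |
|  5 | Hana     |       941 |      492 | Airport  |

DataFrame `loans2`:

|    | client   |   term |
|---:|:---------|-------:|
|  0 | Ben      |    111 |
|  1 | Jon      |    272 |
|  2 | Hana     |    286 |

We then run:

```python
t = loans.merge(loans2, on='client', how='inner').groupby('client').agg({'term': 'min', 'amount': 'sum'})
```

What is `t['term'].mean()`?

223.0

merge on 'client' (how='inner') → 6 rows:
  client  rate_bp  amount   branch  term
0    Ben      483     259     Main   111
1    Jon      189      26     Main   272
2    Jon      209     228    South   272
3   Hana      474     231     Main   286
4    Ben      895     431  Airport   111
5   Hana      941     492  Airport   286
group by client: min(term), sum(amount):
        term  amount
client              
Ben      111     690
Hana     286     723
Jon      272     254
Taking the mean of column 'term' gives 223.0.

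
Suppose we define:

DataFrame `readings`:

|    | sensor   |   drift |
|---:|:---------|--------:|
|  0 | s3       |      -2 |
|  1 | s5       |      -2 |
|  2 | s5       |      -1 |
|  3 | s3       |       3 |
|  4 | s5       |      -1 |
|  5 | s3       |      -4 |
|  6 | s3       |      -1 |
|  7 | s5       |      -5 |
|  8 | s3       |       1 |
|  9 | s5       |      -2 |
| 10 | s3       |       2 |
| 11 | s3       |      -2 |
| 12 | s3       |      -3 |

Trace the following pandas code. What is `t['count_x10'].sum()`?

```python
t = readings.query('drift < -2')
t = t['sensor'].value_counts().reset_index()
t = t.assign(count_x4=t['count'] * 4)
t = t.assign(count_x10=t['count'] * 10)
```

filter rows where drift < -2:
   sensor  drift
5      s3     -4
7      s5     -5
12     s3     -3
value_counts of sensor:
sensor
s3    2
s5    1
Name: count, dtype: int64
reset_index():
  sensor  count
0     s3      2
1     s5      1
add column count_x4 = t['count'] * 4:
  sensor  count  count_x4
0     s3      2         8
1     s5      1         4
add column count_x10 = t['count'] * 10:
  sensor  count  count_x4  count_x10
0     s3      2         8         20
1     s5      1         4         10
So sum() = 30.

30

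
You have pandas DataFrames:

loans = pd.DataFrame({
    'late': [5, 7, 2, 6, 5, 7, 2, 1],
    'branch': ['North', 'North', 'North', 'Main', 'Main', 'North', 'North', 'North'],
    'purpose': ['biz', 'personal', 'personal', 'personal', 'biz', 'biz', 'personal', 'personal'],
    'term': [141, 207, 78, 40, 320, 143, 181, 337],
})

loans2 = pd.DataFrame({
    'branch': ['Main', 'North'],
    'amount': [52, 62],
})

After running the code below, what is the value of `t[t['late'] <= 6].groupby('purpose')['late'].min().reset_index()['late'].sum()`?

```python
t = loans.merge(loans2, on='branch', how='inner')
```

merge on 'branch' (how='inner') → 8 rows:
   late branch   purpose  term  amount
0     5  North       biz   141      62
1     7  North  personal   207      62
2     2  North  personal    78      62
3     6   Main  personal    40      52
4     5   Main       biz   320      52
5     7  North       biz   143      62
6     2  North  personal   181      62
7     1  North  personal   337      62
filter rows where late <= 6:
   late branch   purpose  term  amount
0     5  North       biz   141      62
2     2  North  personal    78      62
3     6   Main  personal    40      52
4     5   Main       biz   320      52
6     2  North  personal   181      62
7     1  North  personal   337      62
group by purpose, min of late:
purpose
biz         5
personal    1
Name: late, dtype: int64
reset_index():
    purpose  late
0       biz     5
1  personal     1
sum of column 'late' → 6

6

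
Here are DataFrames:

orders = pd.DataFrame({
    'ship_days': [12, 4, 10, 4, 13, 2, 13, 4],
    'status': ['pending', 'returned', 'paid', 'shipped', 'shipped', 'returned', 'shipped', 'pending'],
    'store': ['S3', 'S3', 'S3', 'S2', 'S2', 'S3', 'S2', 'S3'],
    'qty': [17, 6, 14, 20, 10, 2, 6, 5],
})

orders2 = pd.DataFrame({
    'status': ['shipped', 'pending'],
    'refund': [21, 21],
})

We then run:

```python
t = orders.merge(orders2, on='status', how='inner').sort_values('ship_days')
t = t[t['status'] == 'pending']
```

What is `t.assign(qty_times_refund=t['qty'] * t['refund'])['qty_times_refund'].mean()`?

merge on 'status' (how='inner') → 5 rows:
   ship_days   status store  qty  refund
0         12  pending    S3   17      21
1          4  shipped    S2   20      21
2         13  shipped    S2   10      21
3         13  shipped    S2    6      21
4          4  pending    S3    5      21
sort by ship_days:
   ship_days   status store  qty  refund
1          4  shipped    S2   20      21
4          4  pending    S3    5      21
0         12  pending    S3   17      21
2         13  shipped    S2   10      21
3         13  shipped    S2    6      21
filter rows where status == 'pending':
   ship_days   status store  qty  refund
4          4  pending    S3    5      21
0         12  pending    S3   17      21
add column qty_times_refund = t['qty'] * t['refund']:
   ship_days   status store  qty  refund  qty_times_refund
4          4  pending    S3    5      21               105
0         12  pending    S3   17      21               357
Hence 231.0.

231.0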